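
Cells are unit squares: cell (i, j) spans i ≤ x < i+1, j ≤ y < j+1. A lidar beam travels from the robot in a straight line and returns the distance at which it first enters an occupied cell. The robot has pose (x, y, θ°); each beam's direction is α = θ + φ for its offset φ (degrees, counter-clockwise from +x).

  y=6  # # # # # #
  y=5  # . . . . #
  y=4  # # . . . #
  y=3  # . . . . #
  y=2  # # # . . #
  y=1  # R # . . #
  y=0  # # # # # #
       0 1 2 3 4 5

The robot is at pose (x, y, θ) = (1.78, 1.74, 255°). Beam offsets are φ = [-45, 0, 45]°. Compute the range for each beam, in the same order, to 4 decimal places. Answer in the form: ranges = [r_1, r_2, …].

beam 1: φ=-45°, α=210°
  direction (-0.8660, -0.5000); cell (1,1); t to first gridline: x 0.9007, y 1.4800 (then +1.1547 / +2.0000)
    (0,1) via x @ 0.9007  # hit
  → r_1 = 0.9007
beam 2: φ=0°, α=255°
  direction (-0.2588, -0.9659); cell (1,1); t to first gridline: x 3.0137, y 0.7661 (then +3.8637 / +1.0353)
    (1,0) via y @ 0.7661  # hit
  → r_2 = 0.7661
beam 3: φ=45°, α=300°
  direction (0.5000, -0.8660); cell (1,1); t to first gridline: x 0.4400, y 0.8545 (then +2.0000 / +1.1547)
    (2,1) via x @ 0.4400  # hit
  → r_3 = 0.4400

ranges = [0.9007, 0.7661, 0.4400]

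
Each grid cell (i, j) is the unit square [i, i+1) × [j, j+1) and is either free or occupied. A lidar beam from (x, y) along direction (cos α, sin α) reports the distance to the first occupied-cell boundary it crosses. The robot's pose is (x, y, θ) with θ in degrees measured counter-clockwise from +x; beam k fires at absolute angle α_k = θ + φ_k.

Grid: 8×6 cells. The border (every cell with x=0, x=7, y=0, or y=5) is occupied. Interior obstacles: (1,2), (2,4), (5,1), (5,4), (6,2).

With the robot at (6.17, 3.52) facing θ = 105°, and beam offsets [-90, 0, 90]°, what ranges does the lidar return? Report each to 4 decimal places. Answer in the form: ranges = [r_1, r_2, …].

ranges = [0.8593, 0.6568, 4.3171]

beam 1: φ=-90°, α=15°
  cosα=0.9659 sinα=0.2588 | (6,3) | tMaxX 0.8593 tMaxY 1.8546 | tΔX 1.0353 tΔY 3.8637
    t=0.8593 [x] (7,3) — stop
  → r_1 = 0.8593
beam 2: φ=0°, α=105°
  cosα=-0.2588 sinα=0.9659 | (6,3) | tMaxX 0.6568 tMaxY 0.4969 | tΔX 3.8637 tΔY 1.0353
    t=0.4969 [y] (6,4)
    t=0.6568 [x] (5,4) — stop
  → r_2 = 0.6568
beam 3: φ=90°, α=195°
  cosα=-0.9659 sinα=-0.2588 | (6,3) | tMaxX 0.1760 tMaxY 2.0091 | tΔX 1.0353 tΔY 3.8637
    t=0.1760 [x] (5,3)
    t=1.2113 [x] (4,3)
    t=2.0091 [y] (4,2)
    t=2.2465 [x] (3,2)
    t=3.2818 [x] (2,2)
    t=4.3171 [x] (1,2) — stop
  → r_3 = 4.3171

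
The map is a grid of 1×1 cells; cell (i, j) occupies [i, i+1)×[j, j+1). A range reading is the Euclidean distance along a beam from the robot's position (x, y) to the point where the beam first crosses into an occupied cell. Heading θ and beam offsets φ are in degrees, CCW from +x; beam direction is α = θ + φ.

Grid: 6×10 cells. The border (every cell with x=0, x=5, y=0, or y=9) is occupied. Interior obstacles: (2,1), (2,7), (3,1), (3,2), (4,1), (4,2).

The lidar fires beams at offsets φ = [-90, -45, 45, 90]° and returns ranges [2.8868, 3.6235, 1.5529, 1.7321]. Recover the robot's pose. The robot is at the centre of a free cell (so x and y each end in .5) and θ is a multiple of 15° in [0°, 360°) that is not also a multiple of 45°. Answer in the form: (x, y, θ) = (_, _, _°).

Candidates: 26 free-cell centres × 16 headings = 416 poses. Raycast each; keep the one whose scan matches to 4 dp.
  (3.5, 8.5, 210°): beam 1 = 0.5774 ≠ 2.8868 ✗
  (1.5, 3.5, 345°): beam 1 = 1.9319 ≠ 2.8868 ✗
  (4.5, 3.5, 210°): beam 1 = 4.0415 ≠ 2.8868 ✗
  …
  (3.5, 5.5, 300°): r_1=2.8868, r_2=3.6235, r_3=1.5529, r_4=1.7321 — all match ✓
No second candidate reproduces the full scan.

(x, y, θ) = (3.5, 5.5, 300°)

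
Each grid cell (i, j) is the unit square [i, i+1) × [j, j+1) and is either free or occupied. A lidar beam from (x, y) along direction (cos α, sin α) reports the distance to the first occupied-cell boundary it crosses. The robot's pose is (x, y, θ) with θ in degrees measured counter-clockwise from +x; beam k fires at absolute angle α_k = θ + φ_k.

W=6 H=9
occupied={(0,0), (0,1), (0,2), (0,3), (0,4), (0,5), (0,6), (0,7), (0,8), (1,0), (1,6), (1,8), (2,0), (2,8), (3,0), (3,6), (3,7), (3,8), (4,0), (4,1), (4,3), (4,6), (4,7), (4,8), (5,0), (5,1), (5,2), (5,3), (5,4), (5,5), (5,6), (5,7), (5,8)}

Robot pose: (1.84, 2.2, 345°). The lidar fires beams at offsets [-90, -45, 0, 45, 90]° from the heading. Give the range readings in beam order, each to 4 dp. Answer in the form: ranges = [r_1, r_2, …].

ranges = [1.2423, 1.3856, 2.2362, 2.4942, 4.4819]

beam 1: φ=-90°, α=255°
  cosα=-0.2588 sinα=-0.9659 | (1,2) | tMaxX 3.2455 tMaxY 0.2071 | tΔX 3.8637 tΔY 1.0353
    t=0.2071 [y] (1,1)
    t=1.2423 [y] (1,0) — stop
  → r_1 = 1.2423
beam 2: φ=-45°, α=300°
  cosα=0.5000 sinα=-0.8660 | (1,2) | tMaxX 0.3200 tMaxY 0.2309 | tΔX 2.0000 tΔY 1.1547
    t=0.2309 [y] (1,1)
    t=0.3200 [x] (2,1)
    t=1.3856 [y] (2,0) — stop
  → r_2 = 1.3856
beam 3: φ=0°, α=345°
  cosα=0.9659 sinα=-0.2588 | (1,2) | tMaxX 0.1656 tMaxY 0.7727 | tΔX 1.0353 tΔY 3.8637
    t=0.1656 [x] (2,2)
    t=0.7727 [y] (2,1)
    t=1.2009 [x] (3,1)
    t=2.2362 [x] (4,1) — stop
  → r_3 = 2.2362
beam 4: φ=45°, α=30°
  cosα=0.8660 sinα=0.5000 | (1,2) | tMaxX 0.1848 tMaxY 1.6000 | tΔX 1.1547 tΔY 2.0000
    t=0.1848 [x] (2,2)
    t=1.3395 [x] (3,2)
    t=1.6000 [y] (3,3)
    t=2.4942 [x] (4,3) — stop
  → r_4 = 2.4942
beam 5: φ=90°, α=75°
  cosα=0.2588 sinα=0.9659 | (1,2) | tMaxX 0.6182 tMaxY 0.8282 | tΔX 3.8637 tΔY 1.0353
    t=0.6182 [x] (2,2)
    t=0.8282 [y] (2,3)
    t=1.8635 [y] (2,4)
    t=2.8988 [y] (2,5)
    t=3.9340 [y] (2,6)
    t=4.4819 [x] (3,6) — stop
  → r_5 = 4.4819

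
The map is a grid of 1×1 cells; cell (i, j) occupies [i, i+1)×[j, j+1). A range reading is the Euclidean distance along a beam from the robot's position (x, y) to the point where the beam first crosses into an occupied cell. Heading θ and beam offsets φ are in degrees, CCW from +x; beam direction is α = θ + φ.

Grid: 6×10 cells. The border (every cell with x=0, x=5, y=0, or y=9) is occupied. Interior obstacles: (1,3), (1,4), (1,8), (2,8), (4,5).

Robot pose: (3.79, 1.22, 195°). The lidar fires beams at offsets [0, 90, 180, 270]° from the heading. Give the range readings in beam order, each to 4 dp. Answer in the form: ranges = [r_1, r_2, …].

ranges = [0.8500, 0.2278, 1.2527, 7.0192]

beam 1: φ=0°, α=195°
  d=(-0.9659,-0.2588)  start (3,1)  tX=0.8179 tY=0.8500  stride 1/|dx|=1.0353 1/|dy|=3.8637
    cross x-line → (2,1), t=0.8179
    cross y-line → (2,0), t=0.8500 (wall)
  → r_1 = 0.8500
beam 2: φ=90°, α=285°
  d=(0.2588,-0.9659)  start (3,1)  tX=0.8114 tY=0.2278  stride 1/|dx|=3.8637 1/|dy|=1.0353
    cross y-line → (3,0), t=0.2278 (wall)
  → r_2 = 0.2278
beam 3: φ=180°, α=15°
  d=(0.9659,0.2588)  start (3,1)  tX=0.2174 tY=3.0137  stride 1/|dx|=1.0353 1/|dy|=3.8637
    cross x-line → (4,1), t=0.2174
    cross x-line → (5,1), t=1.2527 (wall)
  → r_3 = 1.2527
beam 4: φ=270°, α=105°
  d=(-0.2588,0.9659)  start (3,1)  tX=3.0523 tY=0.8075  stride 1/|dx|=3.8637 1/|dy|=1.0353
    cross y-line → (3,2), t=0.8075
    cross y-line → (3,3), t=1.8428
    cross y-line → (3,4), t=2.8781
    cross x-line → (2,4), t=3.0523
    cross y-line → (2,5), t=3.9133
    cross y-line → (2,6), t=4.9486
    cross y-line → (2,7), t=5.9839
    cross x-line → (1,7), t=6.9160
    cross y-line → (1,8), t=7.0192 (wall)
  → r_4 = 7.0192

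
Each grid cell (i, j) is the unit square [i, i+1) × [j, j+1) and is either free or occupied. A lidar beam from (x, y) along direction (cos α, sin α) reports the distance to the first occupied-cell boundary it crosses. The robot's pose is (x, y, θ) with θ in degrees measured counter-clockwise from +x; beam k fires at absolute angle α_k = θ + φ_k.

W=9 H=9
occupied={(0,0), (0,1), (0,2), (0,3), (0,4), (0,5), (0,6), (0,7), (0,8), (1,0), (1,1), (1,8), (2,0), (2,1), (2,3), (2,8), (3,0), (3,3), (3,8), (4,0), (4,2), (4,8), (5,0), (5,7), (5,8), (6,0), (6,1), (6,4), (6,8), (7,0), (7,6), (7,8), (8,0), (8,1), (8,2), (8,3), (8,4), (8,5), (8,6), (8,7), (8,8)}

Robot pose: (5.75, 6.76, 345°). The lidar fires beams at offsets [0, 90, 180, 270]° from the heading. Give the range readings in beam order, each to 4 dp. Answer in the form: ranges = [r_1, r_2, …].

beam 1: φ=0°, α=345°
  direction (0.9659, -0.2588); cell (5,6); t to first gridline: x 0.2588, y 2.9364 (then +1.0353 / +3.8637)
    (6,6) via x @ 0.2588
    (7,6) via x @ 1.2941  # hit
  → r_1 = 1.2941
beam 2: φ=90°, α=75°
  direction (0.2588, 0.9659); cell (5,6); t to first gridline: x 0.9659, y 0.2485 (then +3.8637 / +1.0353)
    (5,7) via y @ 0.2485  # hit
  → r_2 = 0.2485
beam 3: φ=180°, α=165°
  direction (-0.9659, 0.2588); cell (5,6); t to first gridline: x 0.7765, y 0.9273 (then +1.0353 / +3.8637)
    (4,6) via x @ 0.7765
    (4,7) via y @ 0.9273
    (3,7) via x @ 1.8117
    (2,7) via x @ 2.8470
    (1,7) via x @ 3.8823
    (1,8) via y @ 4.7910  # hit
  → r_3 = 4.7910
beam 4: φ=270°, α=255°
  direction (-0.2588, -0.9659); cell (5,6); t to first gridline: x 2.8978, y 0.7868 (then +3.8637 / +1.0353)
    (5,5) via y @ 0.7868
    (5,4) via y @ 1.8221
    (5,3) via y @ 2.8574
    (4,3) via x @ 2.8978
    (4,2) via y @ 3.8926  # hit
  → r_4 = 3.8926

ranges = [1.2941, 0.2485, 4.7910, 3.8926]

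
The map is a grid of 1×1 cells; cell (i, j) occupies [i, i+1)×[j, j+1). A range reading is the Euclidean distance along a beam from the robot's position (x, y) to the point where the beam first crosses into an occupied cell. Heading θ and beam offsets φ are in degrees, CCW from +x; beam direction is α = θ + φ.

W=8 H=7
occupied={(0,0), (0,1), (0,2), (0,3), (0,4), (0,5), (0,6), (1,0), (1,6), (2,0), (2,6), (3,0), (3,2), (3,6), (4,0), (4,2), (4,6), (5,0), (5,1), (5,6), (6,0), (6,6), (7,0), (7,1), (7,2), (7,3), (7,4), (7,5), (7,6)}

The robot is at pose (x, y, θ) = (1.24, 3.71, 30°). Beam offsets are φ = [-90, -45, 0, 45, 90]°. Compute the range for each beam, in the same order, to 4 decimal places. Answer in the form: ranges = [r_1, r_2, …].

beam 1: φ=-90°, α=300°
  d=(0.5000,-0.8660)  start (1,3)  tX=1.5200 tY=0.8198  stride 1/|dx|=2.0000 1/|dy|=1.1547
    cross y-line → (1,2), t=0.8198
    cross x-line → (2,2), t=1.5200
    cross y-line → (2,1), t=1.9745
    cross y-line → (2,0), t=3.1292 (wall)
  → r_1 = 3.1292
beam 2: φ=-45°, α=345°
  d=(0.9659,-0.2588)  start (1,3)  tX=0.7868 tY=2.7432  stride 1/|dx|=1.0353 1/|dy|=3.8637
    cross x-line → (2,3), t=0.7868
    cross x-line → (3,3), t=1.8221
    cross y-line → (3,2), t=2.7432 (wall)
  → r_2 = 2.7432
beam 3: φ=0°, α=30°
  d=(0.8660,0.5000)  start (1,3)  tX=0.8776 tY=0.5800  stride 1/|dx|=1.1547 1/|dy|=2.0000
    cross y-line → (1,4), t=0.5800
    cross x-line → (2,4), t=0.8776
    cross x-line → (3,4), t=2.0323
    cross y-line → (3,5), t=2.5800
    cross x-line → (4,5), t=3.1870
    cross x-line → (5,5), t=4.3417
    cross y-line → (5,6), t=4.5800 (wall)
  → r_3 = 4.5800
beam 4: φ=45°, α=75°
  d=(0.2588,0.9659)  start (1,3)  tX=2.9364 tY=0.3002  stride 1/|dx|=3.8637 1/|dy|=1.0353
    cross y-line → (1,4), t=0.3002
    cross y-line → (1,5), t=1.3355
    cross y-line → (1,6), t=2.3708 (wall)
  → r_4 = 2.3708
beam 5: φ=90°, α=120°
  d=(-0.5000,0.8660)  start (1,3)  tX=0.4800 tY=0.3349  stride 1/|dx|=2.0000 1/|dy|=1.1547
    cross y-line → (1,4), t=0.3349
    cross x-line → (0,4), t=0.4800 (wall)
  → r_5 = 0.4800

ranges = [3.1292, 2.7432, 4.5800, 2.3708, 0.4800]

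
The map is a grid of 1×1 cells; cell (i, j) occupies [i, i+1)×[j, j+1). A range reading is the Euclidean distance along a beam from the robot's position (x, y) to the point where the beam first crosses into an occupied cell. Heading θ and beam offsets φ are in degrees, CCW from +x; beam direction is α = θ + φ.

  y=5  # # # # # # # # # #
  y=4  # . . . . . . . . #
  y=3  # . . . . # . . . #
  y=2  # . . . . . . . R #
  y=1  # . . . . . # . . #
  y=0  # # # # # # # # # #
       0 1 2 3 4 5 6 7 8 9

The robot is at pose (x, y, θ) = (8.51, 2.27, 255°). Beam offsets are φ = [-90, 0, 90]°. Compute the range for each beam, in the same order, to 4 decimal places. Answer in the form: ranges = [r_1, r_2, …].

ranges = [2.8205, 1.3148, 0.5073]

beam 1: φ=-90°, α=165°
  d=(-0.9659,0.2588)  start (8,2)  tX=0.5280 tY=2.8205  stride 1/|dx|=1.0353 1/|dy|=3.8637
    cross x-line → (7,2), t=0.5280
    cross x-line → (6,2), t=1.5633
    cross x-line → (5,2), t=2.5985
    cross y-line → (5,3), t=2.8205 (wall)
  → r_1 = 2.8205
beam 2: φ=0°, α=255°
  d=(-0.2588,-0.9659)  start (8,2)  tX=1.9705 tY=0.2795  stride 1/|dx|=3.8637 1/|dy|=1.0353
    cross y-line → (8,1), t=0.2795
    cross y-line → (8,0), t=1.3148 (wall)
  → r_2 = 1.3148
beam 3: φ=90°, α=345°
  d=(0.9659,-0.2588)  start (8,2)  tX=0.5073 tY=1.0432  stride 1/|dx|=1.0353 1/|dy|=3.8637
    cross x-line → (9,2), t=0.5073 (wall)
  → r_3 = 0.5073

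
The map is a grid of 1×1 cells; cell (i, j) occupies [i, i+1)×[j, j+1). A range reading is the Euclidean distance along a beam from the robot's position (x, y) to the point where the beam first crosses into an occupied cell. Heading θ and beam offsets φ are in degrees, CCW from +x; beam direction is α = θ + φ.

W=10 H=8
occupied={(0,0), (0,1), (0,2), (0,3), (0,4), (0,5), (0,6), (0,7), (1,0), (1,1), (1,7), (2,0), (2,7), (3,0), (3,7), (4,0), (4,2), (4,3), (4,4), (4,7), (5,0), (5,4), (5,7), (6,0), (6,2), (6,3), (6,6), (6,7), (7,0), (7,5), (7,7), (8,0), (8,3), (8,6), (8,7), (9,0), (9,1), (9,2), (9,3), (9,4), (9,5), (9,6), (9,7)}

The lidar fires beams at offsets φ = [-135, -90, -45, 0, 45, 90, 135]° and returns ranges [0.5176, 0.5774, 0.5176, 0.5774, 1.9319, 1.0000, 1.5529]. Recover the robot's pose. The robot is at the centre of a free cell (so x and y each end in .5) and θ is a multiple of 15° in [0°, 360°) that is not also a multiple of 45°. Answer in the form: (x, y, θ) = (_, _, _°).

The pose lattice has 37·16 = 592 candidates. Test each by forward raycasting.
  (6.5, 1.5, 300°): beam 1 = 1.9319 ≠ 0.5176 ✗
  (5.5, 1.5, 330°): beam 1 = 1.9319 ≠ 0.5176 ✗
  (4.5, 1.5, 150°): beam 1 = 1.9319 ≠ 0.5176 ✗
  (7.5, 2.5, 255°): beam 1 = 1.0000 ≠ 0.5176 ✗
  …
  (6.5, 4.5, 300°): r_1=0.5176, r_2=0.5774, r_3=0.5176, r_4=0.5774, r_5=1.9319, r_6=1.0000, r_7=1.5529 — all match ✓
Unique over the lattice → pose = (6.5, 4.5, 300°).

(x, y, θ) = (6.5, 4.5, 300°)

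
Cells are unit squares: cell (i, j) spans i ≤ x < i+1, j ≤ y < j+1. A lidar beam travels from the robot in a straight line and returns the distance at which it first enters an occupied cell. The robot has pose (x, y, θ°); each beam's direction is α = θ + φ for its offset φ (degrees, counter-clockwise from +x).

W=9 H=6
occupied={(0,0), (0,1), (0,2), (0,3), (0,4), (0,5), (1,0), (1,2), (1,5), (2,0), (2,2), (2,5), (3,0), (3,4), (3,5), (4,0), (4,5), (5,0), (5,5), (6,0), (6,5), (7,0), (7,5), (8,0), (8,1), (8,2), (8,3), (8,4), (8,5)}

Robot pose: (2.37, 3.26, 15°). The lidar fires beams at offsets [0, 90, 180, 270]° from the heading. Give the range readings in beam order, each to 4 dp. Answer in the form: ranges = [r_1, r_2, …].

ranges = [5.8286, 1.8014, 1.0046, 0.2692]

beam 1: φ=0°, α=15°
  dir = (cos 15°, sin 15°) = (0.9659, 0.2588); from cell (2,3)
  next x-line at t=0.6522, next y-line at t=2.8591; Δt_x=1.0353, Δt_y=3.8637
    x: enter (3,3) at t=0.6522
    x: enter (4,3) at t=1.6875
    x: enter (5,3) at t=2.7228
    y: enter (5,4) at t=2.8591
    x: enter (6,4) at t=3.7581
    x: enter (7,4) at t=4.7933
    x: enter (8,4) at t=5.8286 ← occupied
  → r_1 = 5.8286
beam 2: φ=90°, α=105°
  dir = (cos 105°, sin 105°) = (-0.2588, 0.9659); from cell (2,3)
  next x-line at t=1.4296, next y-line at t=0.7661; Δt_x=3.8637, Δt_y=1.0353
    y: enter (2,4) at t=0.7661
    x: enter (1,4) at t=1.4296
    y: enter (1,5) at t=1.8014 ← occupied
  → r_2 = 1.8014
beam 3: φ=180°, α=195°
  dir = (cos 195°, sin 195°) = (-0.9659, -0.2588); from cell (2,3)
  next x-line at t=0.3831, next y-line at t=1.0046; Δt_x=1.0353, Δt_y=3.8637
    x: enter (1,3) at t=0.3831
    y: enter (1,2) at t=1.0046 ← occupied
  → r_3 = 1.0046
beam 4: φ=270°, α=285°
  dir = (cos 285°, sin 285°) = (0.2588, -0.9659); from cell (2,3)
  next x-line at t=2.4341, next y-line at t=0.2692; Δt_x=3.8637, Δt_y=1.0353
    y: enter (2,2) at t=0.2692 ← occupied
  → r_4 = 0.2692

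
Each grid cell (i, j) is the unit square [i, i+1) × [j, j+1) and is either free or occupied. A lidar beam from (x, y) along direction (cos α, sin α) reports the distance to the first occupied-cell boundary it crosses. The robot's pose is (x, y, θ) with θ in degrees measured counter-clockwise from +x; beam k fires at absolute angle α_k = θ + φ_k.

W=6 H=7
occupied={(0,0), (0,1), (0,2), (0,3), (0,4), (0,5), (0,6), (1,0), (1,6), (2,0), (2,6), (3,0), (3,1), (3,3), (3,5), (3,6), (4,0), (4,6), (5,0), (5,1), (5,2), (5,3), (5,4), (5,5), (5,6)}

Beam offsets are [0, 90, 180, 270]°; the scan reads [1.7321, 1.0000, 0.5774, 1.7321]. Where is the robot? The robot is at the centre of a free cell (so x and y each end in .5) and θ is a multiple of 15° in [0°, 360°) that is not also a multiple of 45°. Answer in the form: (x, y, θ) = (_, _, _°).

Candidates: 17 free-cell centres × 16 headings = 272 poses. Raycast each; keep the one whose scan matches to 4 dp.
  (4.5, 2.5, 210°): beam 1 = 1.0000 ≠ 1.7321 ✗
  (2.5, 4.5, 255°): beam 1 = 3.6235 ≠ 1.7321 ✗
  (1.5, 4.5, 195°): beam 1 = 0.5176 ≠ 1.7321 ✗
  (1.5, 5.5, 30°): beam 1 = 1.0000 ≠ 1.7321 ✗
  …
  (1.5, 2.5, 30°): r_1=1.7321, r_2=1.0000, r_3=0.5774, r_4=1.7321 — all match ✓
No second candidate reproduces the full scan.

(x, y, θ) = (1.5, 2.5, 30°)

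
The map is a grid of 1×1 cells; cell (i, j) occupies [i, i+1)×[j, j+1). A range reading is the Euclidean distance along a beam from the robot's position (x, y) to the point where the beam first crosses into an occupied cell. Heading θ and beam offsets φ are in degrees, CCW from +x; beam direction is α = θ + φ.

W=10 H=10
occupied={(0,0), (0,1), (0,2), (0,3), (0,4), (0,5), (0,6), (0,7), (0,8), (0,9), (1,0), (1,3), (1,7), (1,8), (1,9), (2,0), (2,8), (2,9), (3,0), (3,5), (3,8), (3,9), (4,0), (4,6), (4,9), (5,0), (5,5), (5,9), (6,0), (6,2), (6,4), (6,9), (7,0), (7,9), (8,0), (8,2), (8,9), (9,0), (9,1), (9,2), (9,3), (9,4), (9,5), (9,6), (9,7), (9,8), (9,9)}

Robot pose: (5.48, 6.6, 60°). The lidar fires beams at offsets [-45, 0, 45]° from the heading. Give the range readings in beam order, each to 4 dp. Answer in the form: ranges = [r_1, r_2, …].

ranges = [3.6442, 2.7713, 2.4847]

beam 1: φ=-45°, α=15°
  cosα=0.9659 sinα=0.2588 | (5,6) | tMaxX 0.5383 tMaxY 1.5455 | tΔX 1.0353 tΔY 3.8637
    t=0.5383 [x] (6,6)
    t=1.5455 [y] (6,7)
    t=1.5736 [x] (7,7)
    t=2.6089 [x] (8,7)
    t=3.6442 [x] (9,7) — stop
  → r_1 = 3.6442
beam 2: φ=0°, α=60°
  cosα=0.5000 sinα=0.8660 | (5,6) | tMaxX 1.0400 tMaxY 0.4619 | tΔX 2.0000 tΔY 1.1547
    t=0.4619 [y] (5,7)
    t=1.0400 [x] (6,7)
    t=1.6166 [y] (6,8)
    t=2.7713 [y] (6,9) — stop
  → r_2 = 2.7713
beam 3: φ=45°, α=105°
  cosα=-0.2588 sinα=0.9659 | (5,6) | tMaxX 1.8546 tMaxY 0.4141 | tΔX 3.8637 tΔY 1.0353
    t=0.4141 [y] (5,7)
    t=1.4494 [y] (5,8)
    t=1.8546 [x] (4,8)
    t=2.4847 [y] (4,9) — stop
  → r_3 = 2.4847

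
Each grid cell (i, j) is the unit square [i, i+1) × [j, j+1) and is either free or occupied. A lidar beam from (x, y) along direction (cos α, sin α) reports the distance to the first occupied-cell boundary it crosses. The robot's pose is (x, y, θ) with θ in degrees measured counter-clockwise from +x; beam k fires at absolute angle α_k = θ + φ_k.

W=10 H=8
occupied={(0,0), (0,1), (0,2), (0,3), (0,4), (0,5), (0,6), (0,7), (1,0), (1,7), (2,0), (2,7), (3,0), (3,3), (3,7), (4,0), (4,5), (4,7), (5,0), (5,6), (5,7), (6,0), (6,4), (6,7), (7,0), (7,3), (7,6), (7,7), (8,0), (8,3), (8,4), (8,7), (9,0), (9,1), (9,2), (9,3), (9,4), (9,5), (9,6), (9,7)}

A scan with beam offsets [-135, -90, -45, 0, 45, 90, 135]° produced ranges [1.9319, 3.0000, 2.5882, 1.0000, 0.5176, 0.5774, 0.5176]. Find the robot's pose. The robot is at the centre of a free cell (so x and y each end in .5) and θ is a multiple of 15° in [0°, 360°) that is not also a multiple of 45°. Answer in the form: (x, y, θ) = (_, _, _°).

The pose lattice has 40·16 = 640 candidates. Test each by forward raycasting.
  (5.5, 3.5, 15°): beam 1 = 2.8868 ≠ 1.9319 ✗
  (6.5, 5.5, 165°): beam 1 = 1.0000 ≠ 1.9319 ✗
  (4.5, 2.5, 30°): beam 1 = 1.5529 ≠ 1.9319 ✗
  (2.5, 2.5, 255°): beam 1 = 3.0000 ≠ 1.9319 ✗
  …
  (1.5, 6.5, 30°): r_1=1.9319, r_2=3.0000, r_3=2.5882, r_4=1.0000, r_5=0.5176, r_6=0.5774, r_7=0.5176 — all match ✓
Only this pose fits every beam.

(x, y, θ) = (1.5, 6.5, 30°)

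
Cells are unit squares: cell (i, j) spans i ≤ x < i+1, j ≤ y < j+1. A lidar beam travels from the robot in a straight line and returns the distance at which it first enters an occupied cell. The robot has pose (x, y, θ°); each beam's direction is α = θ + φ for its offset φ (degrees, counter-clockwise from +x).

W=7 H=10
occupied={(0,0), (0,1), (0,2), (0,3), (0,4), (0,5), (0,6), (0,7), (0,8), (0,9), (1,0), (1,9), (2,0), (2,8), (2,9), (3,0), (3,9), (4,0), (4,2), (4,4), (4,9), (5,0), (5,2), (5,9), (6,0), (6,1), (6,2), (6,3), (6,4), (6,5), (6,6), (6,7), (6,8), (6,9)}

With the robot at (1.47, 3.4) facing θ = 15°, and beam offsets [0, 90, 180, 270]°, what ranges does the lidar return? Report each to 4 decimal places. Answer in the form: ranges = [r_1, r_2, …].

ranges = [2.6192, 1.8159, 0.4866, 2.4847]

beam 1: φ=0°, α=15°
  dir = (cos 15°, sin 15°) = (0.9659, 0.2588); from cell (1,3)
  next x-line at t=0.5487, next y-line at t=2.3182; Δt_x=1.0353, Δt_y=3.8637
    x: enter (2,3) at t=0.5487
    x: enter (3,3) at t=1.5840
    y: enter (3,4) at t=2.3182
    x: enter (4,4) at t=2.6192 ← occupied
  → r_1 = 2.6192
beam 2: φ=90°, α=105°
  dir = (cos 105°, sin 105°) = (-0.2588, 0.9659); from cell (1,3)
  next x-line at t=1.8159, next y-line at t=0.6212; Δt_x=3.8637, Δt_y=1.0353
    y: enter (1,4) at t=0.6212
    y: enter (1,5) at t=1.6564
    x: enter (0,5) at t=1.8159 ← occupied
  → r_2 = 1.8159
beam 3: φ=180°, α=195°
  dir = (cos 195°, sin 195°) = (-0.9659, -0.2588); from cell (1,3)
  next x-line at t=0.4866, next y-line at t=1.5455; Δt_x=1.0353, Δt_y=3.8637
    x: enter (0,3) at t=0.4866 ← occupied
  → r_3 = 0.4866
beam 4: φ=270°, α=285°
  dir = (cos 285°, sin 285°) = (0.2588, -0.9659); from cell (1,3)
  next x-line at t=2.0478, next y-line at t=0.4141; Δt_x=3.8637, Δt_y=1.0353
    y: enter (1,2) at t=0.4141
    y: enter (1,1) at t=1.4494
    x: enter (2,1) at t=2.0478
    y: enter (2,0) at t=2.4847 ← occupied
  → r_4 = 2.4847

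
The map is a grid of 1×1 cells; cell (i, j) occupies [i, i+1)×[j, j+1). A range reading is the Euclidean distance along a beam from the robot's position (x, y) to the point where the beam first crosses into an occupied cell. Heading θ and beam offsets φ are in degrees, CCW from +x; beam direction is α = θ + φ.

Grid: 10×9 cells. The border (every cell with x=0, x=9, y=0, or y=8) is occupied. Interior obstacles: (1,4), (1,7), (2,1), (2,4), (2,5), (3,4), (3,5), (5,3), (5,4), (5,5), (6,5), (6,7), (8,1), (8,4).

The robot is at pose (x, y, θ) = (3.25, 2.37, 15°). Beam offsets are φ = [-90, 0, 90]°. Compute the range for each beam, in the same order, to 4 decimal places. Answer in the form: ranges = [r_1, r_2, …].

ranges = [1.4183, 2.4341, 1.6875]

beam 1: φ=-90°, α=285°
  cosα=0.2588 sinα=-0.9659 | (3,2) | tMaxX 2.8978 tMaxY 0.3831 | tΔX 3.8637 tΔY 1.0353
    t=0.3831 [y] (3,1)
    t=1.4183 [y] (3,0) — stop
  → r_1 = 1.4183
beam 2: φ=0°, α=15°
  cosα=0.9659 sinα=0.2588 | (3,2) | tMaxX 0.7765 tMaxY 2.4341 | tΔX 1.0353 tΔY 3.8637
    t=0.7765 [x] (4,2)
    t=1.8117 [x] (5,2)
    t=2.4341 [y] (5,3) — stop
  → r_2 = 2.4341
beam 3: φ=90°, α=105°
  cosα=-0.2588 sinα=0.9659 | (3,2) | tMaxX 0.9659 tMaxY 0.6522 | tΔX 3.8637 tΔY 1.0353
    t=0.6522 [y] (3,3)
    t=0.9659 [x] (2,3)
    t=1.6875 [y] (2,4) — stop
  → r_3 = 1.6875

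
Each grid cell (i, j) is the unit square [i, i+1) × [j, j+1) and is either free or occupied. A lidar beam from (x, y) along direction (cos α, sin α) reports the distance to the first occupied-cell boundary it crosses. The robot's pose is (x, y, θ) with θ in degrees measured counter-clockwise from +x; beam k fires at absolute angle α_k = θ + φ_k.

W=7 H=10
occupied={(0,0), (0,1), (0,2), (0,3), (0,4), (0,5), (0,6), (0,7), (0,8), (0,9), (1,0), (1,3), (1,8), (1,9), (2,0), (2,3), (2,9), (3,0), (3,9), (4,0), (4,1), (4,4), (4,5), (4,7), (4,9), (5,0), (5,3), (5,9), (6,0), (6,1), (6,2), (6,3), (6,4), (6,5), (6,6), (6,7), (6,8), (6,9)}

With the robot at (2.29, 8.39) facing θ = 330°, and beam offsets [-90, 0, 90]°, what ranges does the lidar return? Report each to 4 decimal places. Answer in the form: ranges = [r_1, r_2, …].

ranges = [2.5800, 1.9745, 0.7044]

beam 1: φ=-90°, α=240°
  d=(-0.5000,-0.8660)  start (2,8)  tX=0.5800 tY=0.4503  stride 1/|dx|=2.0000 1/|dy|=1.1547
    cross y-line → (2,7), t=0.4503
    cross x-line → (1,7), t=0.5800
    cross y-line → (1,6), t=1.6050
    cross x-line → (0,6), t=2.5800 (wall)
  → r_1 = 2.5800
beam 2: φ=0°, α=330°
  d=(0.8660,-0.5000)  start (2,8)  tX=0.8198 tY=0.7800  stride 1/|dx|=1.1547 1/|dy|=2.0000
    cross y-line → (2,7), t=0.7800
    cross x-line → (3,7), t=0.8198
    cross x-line → (4,7), t=1.9745 (wall)
  → r_2 = 1.9745
beam 3: φ=90°, α=60°
  d=(0.5000,0.8660)  start (2,8)  tX=1.4200 tY=0.7044  stride 1/|dx|=2.0000 1/|dy|=1.1547
    cross y-line → (2,9), t=0.7044 (wall)
  → r_3 = 0.7044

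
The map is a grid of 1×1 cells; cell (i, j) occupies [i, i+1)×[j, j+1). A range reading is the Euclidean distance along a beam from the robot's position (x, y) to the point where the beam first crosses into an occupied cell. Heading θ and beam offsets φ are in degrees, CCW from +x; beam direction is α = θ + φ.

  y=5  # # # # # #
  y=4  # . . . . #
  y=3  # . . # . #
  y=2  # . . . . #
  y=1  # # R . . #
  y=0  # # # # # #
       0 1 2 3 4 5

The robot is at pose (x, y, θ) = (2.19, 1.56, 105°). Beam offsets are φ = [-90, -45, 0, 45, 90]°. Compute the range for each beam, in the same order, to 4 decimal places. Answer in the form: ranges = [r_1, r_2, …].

ranges = [2.9091, 1.6628, 3.5614, 0.2194, 0.1967]

beam 1: φ=-90°, α=15°
  direction (0.9659, 0.2588); cell (2,1); t to first gridline: x 0.8386, y 1.7000 (then +1.0353 / +3.8637)
    (3,1) via x @ 0.8386
    (3,2) via y @ 1.7000
    (4,2) via x @ 1.8738
    (5,2) via x @ 2.9091  # hit
  → r_1 = 2.9091
beam 2: φ=-45°, α=60°
  direction (0.5000, 0.8660); cell (2,1); t to first gridline: x 1.6200, y 0.5081 (then +2.0000 / +1.1547)
    (2,2) via y @ 0.5081
    (3,2) via x @ 1.6200
    (3,3) via y @ 1.6628  # hit
  → r_2 = 1.6628
beam 3: φ=0°, α=105°
  direction (-0.2588, 0.9659); cell (2,1); t to first gridline: x 0.7341, y 0.4555 (then +3.8637 / +1.0353)
    (2,2) via y @ 0.4555
    (1,2) via x @ 0.7341
    (1,3) via y @ 1.4908
    (1,4) via y @ 2.5261
    (1,5) via y @ 3.5614  # hit
  → r_3 = 3.5614
beam 4: φ=45°, α=150°
  direction (-0.8660, 0.5000); cell (2,1); t to first gridline: x 0.2194, y 0.8800 (then +1.1547 / +2.0000)
    (1,1) via x @ 0.2194  # hit
  → r_4 = 0.2194
beam 5: φ=90°, α=195°
  direction (-0.9659, -0.2588); cell (2,1); t to first gridline: x 0.1967, y 2.1637 (then +1.0353 / +3.8637)
    (1,1) via x @ 0.1967  # hit
  → r_5 = 0.1967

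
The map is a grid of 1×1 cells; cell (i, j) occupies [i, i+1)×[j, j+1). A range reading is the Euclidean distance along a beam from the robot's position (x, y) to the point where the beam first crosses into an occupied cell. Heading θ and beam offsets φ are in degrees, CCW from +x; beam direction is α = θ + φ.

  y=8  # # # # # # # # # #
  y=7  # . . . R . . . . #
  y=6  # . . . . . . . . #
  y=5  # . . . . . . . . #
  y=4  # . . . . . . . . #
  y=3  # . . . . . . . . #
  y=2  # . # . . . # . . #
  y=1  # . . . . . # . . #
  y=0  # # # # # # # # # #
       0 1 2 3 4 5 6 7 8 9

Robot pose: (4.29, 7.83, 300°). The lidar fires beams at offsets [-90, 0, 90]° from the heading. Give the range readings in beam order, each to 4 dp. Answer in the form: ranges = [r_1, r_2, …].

beam 1: φ=-90°, α=210°
  cosα=-0.8660 sinα=-0.5000 | (4,7) | tMaxX 0.3349 tMaxY 1.6600 | tΔX 1.1547 tΔY 2.0000
    t=0.3349 [x] (3,7)
    t=1.4896 [x] (2,7)
    t=1.6600 [y] (2,6)
    t=2.6443 [x] (1,6)
    t=3.6600 [y] (1,5)
    t=3.7990 [x] (0,5) — stop
  → r_1 = 3.7990
beam 2: φ=0°, α=300°
  cosα=0.5000 sinα=-0.8660 | (4,7) | tMaxX 1.4200 tMaxY 0.9584 | tΔX 2.0000 tΔY 1.1547
    t=0.9584 [y] (4,6)
    t=1.4200 [x] (5,6)
    t=2.1131 [y] (5,5)
    t=3.2678 [y] (5,4)
    t=3.4200 [x] (6,4)
    t=4.4225 [y] (6,3)
    t=5.4200 [x] (7,3)
    t=5.5772 [y] (7,2)
    t=6.7319 [y] (7,1)
    t=7.4200 [x] (8,1)
    t=7.8866 [y] (8,0) — stop
  → r_2 = 7.8866
beam 3: φ=90°, α=30°
  cosα=0.8660 sinα=0.5000 | (4,7) | tMaxX 0.8198 tMaxY 0.3400 | tΔX 1.1547 tΔY 2.0000
    t=0.3400 [y] (4,8) — stop
  → r_3 = 0.3400

ranges = [3.7990, 7.8866, 0.3400]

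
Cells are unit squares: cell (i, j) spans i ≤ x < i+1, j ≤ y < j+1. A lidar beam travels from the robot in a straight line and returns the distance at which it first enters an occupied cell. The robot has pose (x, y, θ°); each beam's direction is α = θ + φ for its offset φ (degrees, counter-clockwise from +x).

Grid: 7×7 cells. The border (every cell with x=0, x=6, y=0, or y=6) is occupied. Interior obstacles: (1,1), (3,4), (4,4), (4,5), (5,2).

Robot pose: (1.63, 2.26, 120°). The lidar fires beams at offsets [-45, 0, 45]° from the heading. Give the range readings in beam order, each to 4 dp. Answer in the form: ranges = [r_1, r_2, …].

ranges = [3.8719, 1.2600, 0.6522]

beam 1: φ=-45°, α=75°
  cosα=0.2588 sinα=0.9659 | (1,2) | tMaxX 1.4296 tMaxY 0.7661 | tΔX 3.8637 tΔY 1.0353
    t=0.7661 [y] (1,3)
    t=1.4296 [x] (2,3)
    t=1.8014 [y] (2,4)
    t=2.8367 [y] (2,5)
    t=3.8719 [y] (2,6) — stop
  → r_1 = 3.8719
beam 2: φ=0°, α=120°
  cosα=-0.5000 sinα=0.8660 | (1,2) | tMaxX 1.2600 tMaxY 0.8545 | tΔX 2.0000 tΔY 1.1547
    t=0.8545 [y] (1,3)
    t=1.2600 [x] (0,3) — stop
  → r_2 = 1.2600
beam 3: φ=45°, α=165°
  cosα=-0.9659 sinα=0.2588 | (1,2) | tMaxX 0.6522 tMaxY 2.8591 | tΔX 1.0353 tΔY 3.8637
    t=0.6522 [x] (0,2) — stop
  → r_3 = 0.6522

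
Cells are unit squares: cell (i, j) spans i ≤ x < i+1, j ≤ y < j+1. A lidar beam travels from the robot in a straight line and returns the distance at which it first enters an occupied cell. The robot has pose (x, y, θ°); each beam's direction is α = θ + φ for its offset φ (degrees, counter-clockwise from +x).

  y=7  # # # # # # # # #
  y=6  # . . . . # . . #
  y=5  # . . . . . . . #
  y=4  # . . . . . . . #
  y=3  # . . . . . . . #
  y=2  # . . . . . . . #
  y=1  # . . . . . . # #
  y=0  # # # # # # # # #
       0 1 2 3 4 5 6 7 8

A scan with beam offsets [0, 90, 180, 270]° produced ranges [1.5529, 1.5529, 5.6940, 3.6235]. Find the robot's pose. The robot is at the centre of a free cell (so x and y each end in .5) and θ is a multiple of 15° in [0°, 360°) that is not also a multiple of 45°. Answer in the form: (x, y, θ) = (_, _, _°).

Candidates: 40 free-cell centres × 16 headings = 640 poses. Raycast each; keep the one whose scan matches to 4 dp.
  (6.5, 5.5, 195°): beam 1 = 5.6940 ≠ 1.5529 ✗
  (5.5, 4.5, 120°): beam 1 = 2.8868 ≠ 1.5529 ✗
  (4.5, 3.5, 300°): beam 1 = 2.8868 ≠ 1.5529 ✗
  (4.5, 3.5, 75°): beam 1 = 2.5882 ≠ 1.5529 ✗
  …
  (6.5, 5.5, 15°): r_1=1.5529, r_2=1.5529, r_3=5.6940, r_4=3.6235 — all match ✓
Unique over the lattice → pose = (6.5, 5.5, 15°).

(x, y, θ) = (6.5, 5.5, 15°)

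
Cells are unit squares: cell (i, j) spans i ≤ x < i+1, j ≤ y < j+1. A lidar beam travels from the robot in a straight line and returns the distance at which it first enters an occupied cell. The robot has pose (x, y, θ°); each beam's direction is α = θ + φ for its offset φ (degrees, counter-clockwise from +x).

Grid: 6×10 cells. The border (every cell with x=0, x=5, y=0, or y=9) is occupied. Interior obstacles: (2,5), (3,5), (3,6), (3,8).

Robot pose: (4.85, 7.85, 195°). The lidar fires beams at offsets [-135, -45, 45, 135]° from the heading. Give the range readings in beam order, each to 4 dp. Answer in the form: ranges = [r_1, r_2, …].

ranges = [0.3000, 0.9815, 1.7000, 0.1732]

beam 1: φ=-135°, α=60°
  direction (0.5000, 0.8660); cell (4,7); t to first gridline: x 0.3000, y 0.1732 (then +2.0000 / +1.1547)
    (4,8) via y @ 0.1732
    (5,8) via x @ 0.3000  # hit
  → r_1 = 0.3000
beam 2: φ=-45°, α=150°
  direction (-0.8660, 0.5000); cell (4,7); t to first gridline: x 0.9815, y 0.3000 (then +1.1547 / +2.0000)
    (4,8) via y @ 0.3000
    (3,8) via x @ 0.9815  # hit
  → r_2 = 0.9815
beam 3: φ=45°, α=240°
  direction (-0.5000, -0.8660); cell (4,7); t to first gridline: x 1.7000, y 0.9815 (then +2.0000 / +1.1547)
    (4,6) via y @ 0.9815
    (3,6) via x @ 1.7000  # hit
  → r_3 = 1.7000
beam 4: φ=135°, α=330°
  direction (0.8660, -0.5000); cell (4,7); t to first gridline: x 0.1732, y 1.7000 (then +1.1547 / +2.0000)
    (5,7) via x @ 0.1732  # hit
  → r_4 = 0.1732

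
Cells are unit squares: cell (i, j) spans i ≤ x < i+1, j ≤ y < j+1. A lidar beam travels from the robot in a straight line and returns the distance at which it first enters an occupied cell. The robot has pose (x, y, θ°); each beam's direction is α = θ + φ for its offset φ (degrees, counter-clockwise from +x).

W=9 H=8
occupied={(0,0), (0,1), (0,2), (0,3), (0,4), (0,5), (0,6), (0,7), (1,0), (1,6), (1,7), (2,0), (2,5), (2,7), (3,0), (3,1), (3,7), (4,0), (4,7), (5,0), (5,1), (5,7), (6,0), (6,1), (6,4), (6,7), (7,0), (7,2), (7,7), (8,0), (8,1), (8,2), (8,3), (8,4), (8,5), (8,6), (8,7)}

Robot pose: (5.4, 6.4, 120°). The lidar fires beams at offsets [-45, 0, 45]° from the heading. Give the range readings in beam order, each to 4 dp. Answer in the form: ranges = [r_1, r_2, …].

ranges = [0.6212, 0.6928, 2.3182]

beam 1: φ=-45°, α=75°
  dir = (cos 75°, sin 75°) = (0.2588, 0.9659); from cell (5,6)
  next x-line at t=2.3182, next y-line at t=0.6212; Δt_x=3.8637, Δt_y=1.0353
    y: enter (5,7) at t=0.6212 ← occupied
  → r_1 = 0.6212
beam 2: φ=0°, α=120°
  dir = (cos 120°, sin 120°) = (-0.5000, 0.8660); from cell (5,6)
  next x-line at t=0.8000, next y-line at t=0.6928; Δt_x=2.0000, Δt_y=1.1547
    y: enter (5,7) at t=0.6928 ← occupied
  → r_2 = 0.6928
beam 3: φ=45°, α=165°
  dir = (cos 165°, sin 165°) = (-0.9659, 0.2588); from cell (5,6)
  next x-line at t=0.4141, next y-line at t=2.3182; Δt_x=1.0353, Δt_y=3.8637
    x: enter (4,6) at t=0.4141
    x: enter (3,6) at t=1.4494
    y: enter (3,7) at t=2.3182 ← occupied
  → r_3 = 2.3182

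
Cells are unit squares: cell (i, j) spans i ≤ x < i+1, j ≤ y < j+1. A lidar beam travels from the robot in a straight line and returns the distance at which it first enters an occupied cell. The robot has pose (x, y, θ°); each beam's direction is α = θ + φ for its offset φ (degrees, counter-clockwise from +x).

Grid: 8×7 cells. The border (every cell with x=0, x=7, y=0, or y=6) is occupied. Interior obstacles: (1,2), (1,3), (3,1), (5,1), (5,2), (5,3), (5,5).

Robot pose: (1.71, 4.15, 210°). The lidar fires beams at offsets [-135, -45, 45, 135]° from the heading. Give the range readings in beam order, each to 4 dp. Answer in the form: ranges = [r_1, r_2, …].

ranges = [1.9153, 0.7350, 0.1553, 3.4061]

beam 1: φ=-135°, α=75°
  dir = (cos 75°, sin 75°) = (0.2588, 0.9659); from cell (1,4)
  next x-line at t=1.1205, next y-line at t=0.8800; Δt_x=3.8637, Δt_y=1.0353
    y: enter (1,5) at t=0.8800
    x: enter (2,5) at t=1.1205
    y: enter (2,6) at t=1.9153 ← occupied
  → r_1 = 1.9153
beam 2: φ=-45°, α=165°
  dir = (cos 165°, sin 165°) = (-0.9659, 0.2588); from cell (1,4)
  next x-line at t=0.7350, next y-line at t=3.2841; Δt_x=1.0353, Δt_y=3.8637
    x: enter (0,4) at t=0.7350 ← occupied
  → r_2 = 0.7350
beam 3: φ=45°, α=255°
  dir = (cos 255°, sin 255°) = (-0.2588, -0.9659); from cell (1,4)
  next x-line at t=2.7432, next y-line at t=0.1553; Δt_x=3.8637, Δt_y=1.0353
    y: enter (1,3) at t=0.1553 ← occupied
  → r_3 = 0.1553
beam 4: φ=135°, α=345°
  dir = (cos 345°, sin 345°) = (0.9659, -0.2588); from cell (1,4)
  next x-line at t=0.3002, next y-line at t=0.5796; Δt_x=1.0353, Δt_y=3.8637
    x: enter (2,4) at t=0.3002
    y: enter (2,3) at t=0.5796
    x: enter (3,3) at t=1.3355
    x: enter (4,3) at t=2.3708
    x: enter (5,3) at t=3.4061 ← occupied
  → r_4 = 3.4061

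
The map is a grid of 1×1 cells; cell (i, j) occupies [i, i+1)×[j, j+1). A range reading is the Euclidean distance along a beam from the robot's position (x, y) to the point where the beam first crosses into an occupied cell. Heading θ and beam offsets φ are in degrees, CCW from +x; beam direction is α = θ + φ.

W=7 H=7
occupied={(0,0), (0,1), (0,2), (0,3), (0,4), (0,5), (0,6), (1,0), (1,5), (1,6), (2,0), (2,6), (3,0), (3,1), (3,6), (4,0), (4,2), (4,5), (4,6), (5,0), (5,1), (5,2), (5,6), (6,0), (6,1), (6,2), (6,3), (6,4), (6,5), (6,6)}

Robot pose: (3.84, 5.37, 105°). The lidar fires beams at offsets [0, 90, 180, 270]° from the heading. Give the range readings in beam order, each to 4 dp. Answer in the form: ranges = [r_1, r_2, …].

beam 1: φ=0°, α=105°
  dir = (cos 105°, sin 105°) = (-0.2588, 0.9659); from cell (3,5)
  next x-line at t=3.2455, next y-line at t=0.6522; Δt_x=3.8637, Δt_y=1.0353
    y: enter (3,6) at t=0.6522 ← occupied
  → r_1 = 0.6522
beam 2: φ=90°, α=195°
  dir = (cos 195°, sin 195°) = (-0.9659, -0.2588); from cell (3,5)
  next x-line at t=0.8696, next y-line at t=1.4296; Δt_x=1.0353, Δt_y=3.8637
    x: enter (2,5) at t=0.8696
    y: enter (2,4) at t=1.4296
    x: enter (1,4) at t=1.9049
    x: enter (0,4) at t=2.9402 ← occupied
  → r_2 = 2.9402
beam 3: φ=180°, α=285°
  dir = (cos 285°, sin 285°) = (0.2588, -0.9659); from cell (3,5)
  next x-line at t=0.6182, next y-line at t=0.3831; Δt_x=3.8637, Δt_y=1.0353
    y: enter (3,4) at t=0.3831
    x: enter (4,4) at t=0.6182
    y: enter (4,3) at t=1.4183
    y: enter (4,2) at t=2.4536 ← occupied
  → r_3 = 2.4536
beam 4: φ=270°, α=15°
  dir = (cos 15°, sin 15°) = (0.9659, 0.2588); from cell (3,5)
  next x-line at t=0.1656, next y-line at t=2.4341; Δt_x=1.0353, Δt_y=3.8637
    x: enter (4,5) at t=0.1656 ← occupied
  → r_4 = 0.1656

ranges = [0.6522, 2.9402, 2.4536, 0.1656]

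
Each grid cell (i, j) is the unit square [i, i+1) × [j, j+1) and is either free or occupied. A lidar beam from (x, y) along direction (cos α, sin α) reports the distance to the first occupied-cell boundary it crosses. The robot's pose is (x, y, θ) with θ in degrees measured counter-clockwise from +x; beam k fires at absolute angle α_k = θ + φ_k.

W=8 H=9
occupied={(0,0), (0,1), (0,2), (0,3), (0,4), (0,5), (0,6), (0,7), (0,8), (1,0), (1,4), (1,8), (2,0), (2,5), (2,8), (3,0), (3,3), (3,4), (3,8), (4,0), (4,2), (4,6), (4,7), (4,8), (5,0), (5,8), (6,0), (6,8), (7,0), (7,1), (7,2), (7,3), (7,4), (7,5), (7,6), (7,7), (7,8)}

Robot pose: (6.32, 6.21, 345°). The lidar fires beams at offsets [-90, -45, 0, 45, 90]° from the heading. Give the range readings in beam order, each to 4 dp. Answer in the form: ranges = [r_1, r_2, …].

ranges = [5.3938, 1.3600, 0.7040, 0.7852, 1.8531]

beam 1: φ=-90°, α=255°
  direction (-0.2588, -0.9659); cell (6,6); t to first gridline: x 1.2364, y 0.2174 (then +3.8637 / +1.0353)
    (6,5) via y @ 0.2174
    (5,5) via x @ 1.2364
    (5,4) via y @ 1.2527
    (5,3) via y @ 2.2880
    (5,2) via y @ 3.3232
    (5,1) via y @ 4.3585
    (4,1) via x @ 5.1001
    (4,0) via y @ 5.3938  # hit
  → r_1 = 5.3938
beam 2: φ=-45°, α=300°
  direction (0.5000, -0.8660); cell (6,6); t to first gridline: x 1.3600, y 0.2425 (then +2.0000 / +1.1547)
    (6,5) via y @ 0.2425
    (7,5) via x @ 1.3600  # hit
  → r_2 = 1.3600
beam 3: φ=0°, α=345°
  direction (0.9659, -0.2588); cell (6,6); t to first gridline: x 0.7040, y 0.8114 (then +1.0353 / +3.8637)
    (7,6) via x @ 0.7040  # hit
  → r_3 = 0.7040
beam 4: φ=45°, α=30°
  direction (0.8660, 0.5000); cell (6,6); t to first gridline: x 0.7852, y 1.5800 (then +1.1547 / +2.0000)
    (7,6) via x @ 0.7852  # hit
  → r_4 = 0.7852
beam 5: φ=90°, α=75°
  direction (0.2588, 0.9659); cell (6,6); t to first gridline: x 2.6273, y 0.8179 (then +3.8637 / +1.0353)
    (6,7) via y @ 0.8179
    (6,8) via y @ 1.8531  # hit
  → r_5 = 1.8531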